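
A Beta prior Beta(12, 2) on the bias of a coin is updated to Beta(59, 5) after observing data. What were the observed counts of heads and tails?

47 heads and 3 tails

Beta is conjugate to the binomial likelihood: posterior = Beta(α+s, β+f).
Match parameters: s=59−12=47, f=5−2=3.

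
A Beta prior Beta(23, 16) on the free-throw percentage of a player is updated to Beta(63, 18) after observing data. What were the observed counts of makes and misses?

Under Beta–binomial conjugacy the posterior parameters are (a+s, b+f).
Match parameters: s=63−23=40, f=18−16=2.

40 makes and 2 misses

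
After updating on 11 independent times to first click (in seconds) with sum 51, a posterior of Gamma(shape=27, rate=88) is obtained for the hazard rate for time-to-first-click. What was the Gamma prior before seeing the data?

For an exponential likelihood with a Gamma(α, β) prior on the rate, n observations with total T give posterior Gamma(α+n, β+T).
So α = 27 − 11 = 16 and β = 88 − 51 = 37.

Gamma(shape=16, rate=37)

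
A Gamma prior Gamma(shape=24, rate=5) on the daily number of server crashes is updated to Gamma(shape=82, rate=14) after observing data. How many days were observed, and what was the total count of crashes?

n = 9 days with total 58 crashes

Gamma–Poisson conjugacy: posterior shape = α + Σxᵢ, posterior rate = β + n.
Matching: Σxᵢ = 82 − 24 = 58 and n = 14 − 5 = 9.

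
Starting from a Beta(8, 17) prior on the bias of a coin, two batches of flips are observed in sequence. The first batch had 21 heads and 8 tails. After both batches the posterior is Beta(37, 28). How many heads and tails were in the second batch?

8 heads and 3 tails

Sequential conjugate updates are equivalent to a single update on the pooled data, so total successes = posterior α − prior α and total failures = posterior β − prior β.
Total across both batches: 37−8=29 heads, 28−17=11 tails.
Subtract the first batch: 29−21=8 heads and 11−8=3 tails.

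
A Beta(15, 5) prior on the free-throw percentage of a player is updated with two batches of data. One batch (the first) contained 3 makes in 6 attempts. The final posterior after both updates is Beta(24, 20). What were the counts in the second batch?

6 makes and 12 misses

Sequential conjugate updates are equivalent to a single update on the pooled data, so total successes = posterior α − prior α and total failures = posterior β − prior β.
Total across both batches: 24−15=9 makes, 20−5=15 misses.
Subtract the first batch: 9−3=6 makes and 15−3=12 misses.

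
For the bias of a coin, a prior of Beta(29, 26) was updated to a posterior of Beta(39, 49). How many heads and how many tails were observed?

10 heads and 23 tails

Beta is conjugate to the binomial likelihood: posterior = Beta(a+s, b+f).
So s = 39 − 29 = 10 and f = 49 − 26 = 23.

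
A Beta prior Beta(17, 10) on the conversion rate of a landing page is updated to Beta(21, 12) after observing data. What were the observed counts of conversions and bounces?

Under Beta–binomial conjugacy the posterior parameters are (a+s, b+f).
So s = 21 − 17 = 4 and f = 12 − 10 = 2.

4 conversions and 2 bounces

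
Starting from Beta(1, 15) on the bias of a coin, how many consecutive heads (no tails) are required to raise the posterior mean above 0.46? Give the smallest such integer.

k = 12

After k heads and 0 tails the posterior is Beta(1+k, 15), with mean (1+k)/(1+15+k).
Set (1+k)/(16+k) > 0.46 and solve: k > (0.46·16 − 1)/(1 − 0.46) = 11.778.
The smallest integer exceeding 11.778 is 12.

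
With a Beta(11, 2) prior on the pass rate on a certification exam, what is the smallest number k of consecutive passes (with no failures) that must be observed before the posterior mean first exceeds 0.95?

After k passes and 0 failures the posterior is Beta(11+k, 2), with mean (11+k)/(11+2+k).
Set (11+k)/(13+k) > 0.95 and solve: k > (0.95·13 − 11)/(1 − 0.95) = 27.000.
The smallest integer exceeding 27.000 is 28, and checking k=28: (39)/(41) = 0.9512 > 0.95.

k = 28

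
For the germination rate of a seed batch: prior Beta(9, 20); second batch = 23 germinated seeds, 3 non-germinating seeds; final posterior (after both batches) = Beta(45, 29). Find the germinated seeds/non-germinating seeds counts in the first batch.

13 germinated seeds and 6 non-germinating seeds

Because Beta–binomial updating is additive in the counts, the combined data contributed (α_post−α_prior, β_post−β_prior) successes and failures.
Total across both batches: 45−9=36 germinated seeds, 29−20=9 non-germinating seeds.
Subtract the second batch: 36−23=13 germinated seeds and 9−3=6 non-germinating seeds.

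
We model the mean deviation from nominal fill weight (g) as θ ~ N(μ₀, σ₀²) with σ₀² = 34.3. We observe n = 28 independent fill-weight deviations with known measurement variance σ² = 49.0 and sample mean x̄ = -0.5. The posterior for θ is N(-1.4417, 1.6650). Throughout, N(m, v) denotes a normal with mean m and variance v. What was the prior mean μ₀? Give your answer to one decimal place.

μ₀ = -19.9

With known observation variance, the Normal–Normal posterior has precision τ_n = τ₀ + n/σ² and mean μ_n = (τ₀μ₀ + (n/σ²)x̄)/τ_n.
Here τ₀ = 1/34.3 = 0.029155 and τ_data = 28/49.0 = 0.571429, so τ_n = 0.600584.
Rearranging for μ₀: μ₀ = (μ_n·τ_n − τ_data·x̄)/τ₀ = (-1.4417·0.600584 − 0.571429·-0.5) / 0.029155 = -0.580147/0.029155 ≈ -19.9.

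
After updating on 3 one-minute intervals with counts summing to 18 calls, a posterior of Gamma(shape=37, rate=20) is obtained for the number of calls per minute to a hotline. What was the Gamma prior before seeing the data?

Gamma–Poisson conjugacy: posterior shape = α + Σxᵢ, posterior rate = β + n.
So α = 37 − 18 = 19 and β = 20 − 3 = 17.

Gamma(shape=19, rate=17)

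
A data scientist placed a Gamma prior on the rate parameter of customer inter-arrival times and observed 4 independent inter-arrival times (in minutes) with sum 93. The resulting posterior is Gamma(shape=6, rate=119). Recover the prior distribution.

Gamma–exponential conjugacy: posterior shape = α + n, posterior rate = β + Σtᵢ.
So α = 6 − 4 = 2 and β = 119 − 93 = 26.

Gamma(shape=2, rate=26)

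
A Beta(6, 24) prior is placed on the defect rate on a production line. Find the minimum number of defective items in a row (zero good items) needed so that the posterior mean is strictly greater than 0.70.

After k defective items and 0 good items the posterior is Beta(6+k, 24), with mean (6+k)/(6+24+k).
Set (6+k)/(30+k) > 0.70 and solve: k > (0.70·30 − 6)/(1 − 0.70) = 50.000.
The smallest integer exceeding 50.000 is 51, and checking k=51: (57)/(81) = 0.7037 > 0.70.

k = 51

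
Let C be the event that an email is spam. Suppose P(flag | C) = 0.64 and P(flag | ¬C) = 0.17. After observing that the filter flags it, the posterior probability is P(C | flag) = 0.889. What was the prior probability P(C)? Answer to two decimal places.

Bayes' rule in odds form gives O(C|E) = O(C)·[P(E|C)/P(E|¬C)], hence O(C) = O(C|E)/LR.
Posterior odds = 0.889/(1−0.889) = 8.0090. LR = 0.64/0.17 = 3.7647.
Prior odds = 8.0090/3.7647 = 2.1274, so P(C) = 2.1274/(1+2.1274) ≈ 0.68.

P(C) = 0.68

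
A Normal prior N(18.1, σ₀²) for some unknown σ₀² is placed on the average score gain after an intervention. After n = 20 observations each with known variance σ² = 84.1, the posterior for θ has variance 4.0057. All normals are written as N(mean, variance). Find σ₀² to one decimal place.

For the Normal–Normal model with known σ², precisions add: τ_n = τ₀ + n/σ².
So 1/σ₀² = 1/4.0057 − 20/84.1 = 0.249644 − 0.237812 = 0.011832.
Hence σ₀² = 1/0.011832 ≈ 84.5.

σ₀² = 84.5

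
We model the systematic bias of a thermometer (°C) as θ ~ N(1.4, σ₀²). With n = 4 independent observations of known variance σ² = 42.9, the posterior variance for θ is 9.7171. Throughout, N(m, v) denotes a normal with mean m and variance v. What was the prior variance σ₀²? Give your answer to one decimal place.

Posterior precision equals prior precision plus data precision: 1/σ_n² = 1/σ₀² + n/σ².
So 1/σ₀² = 1/9.7171 − 4/42.9 = 0.102911 − 0.093240 = 0.009671.
Hence σ₀² = 1/0.009671 ≈ 103.4.

σ₀² = 103.4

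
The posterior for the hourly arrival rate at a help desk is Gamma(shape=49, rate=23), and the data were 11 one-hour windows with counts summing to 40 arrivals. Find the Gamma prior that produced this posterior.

Gamma–Poisson conjugacy: posterior shape = α + Σxᵢ, posterior rate = β + n.
So α = 49 − 40 = 9 and β = 23 − 11 = 12.

Gamma(shape=9, rate=12)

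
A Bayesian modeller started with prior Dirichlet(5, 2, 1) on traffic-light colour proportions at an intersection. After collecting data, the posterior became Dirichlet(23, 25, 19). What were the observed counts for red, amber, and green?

counts (18, 23, 18)

For a Dirichlet(α) prior with multinomial counts c, the posterior is Dirichlet(α + c) componentwise.
Counts are posterior − prior componentwise: 23−5=18, 25−2=23, 19−1=18.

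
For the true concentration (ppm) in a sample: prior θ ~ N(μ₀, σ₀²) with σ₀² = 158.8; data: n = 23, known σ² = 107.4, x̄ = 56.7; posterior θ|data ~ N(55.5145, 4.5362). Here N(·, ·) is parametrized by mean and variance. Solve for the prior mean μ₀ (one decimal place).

The posterior mean is a precision-weighted average: μ_n = (τ₀μ₀ + τ_data·x̄)/(τ₀+τ_data), with τ₀=1/σ₀² and τ_data=n/σ².
Here τ₀ = 1/158.8 = 0.006297 and τ_data = 23/107.4 = 0.214153, so τ_n = 0.220450.
Rearranging for μ₀: μ₀ = (μ_n·τ_n − τ_data·x̄)/τ₀ = (55.5145·0.220450 − 0.214153·56.7) / 0.006297 = 0.095696/0.006297 ≈ 15.2.

μ₀ = 15.2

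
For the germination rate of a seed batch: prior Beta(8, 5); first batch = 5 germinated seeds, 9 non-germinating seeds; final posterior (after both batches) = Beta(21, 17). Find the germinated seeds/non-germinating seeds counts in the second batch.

8 germinated seeds and 3 non-germinating seeds

Sequential conjugate updates are equivalent to a single update on the pooled data, so total successes = posterior α − prior α and total failures = posterior β − prior β.
Total across both batches: 21−8=13 germinated seeds, 17−5=12 non-germinating seeds.
Subtract the first batch: 13−5=8 germinated seeds and 12−9=3 non-germinating seeds.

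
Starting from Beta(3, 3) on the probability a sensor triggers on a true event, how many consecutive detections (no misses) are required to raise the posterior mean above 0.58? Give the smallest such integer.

k = 2

After k detections and 0 misses the posterior is Beta(3+k, 3), with mean (3+k)/(3+3+k).
Set (3+k)/(6+k) > 0.58 and solve: k > (0.58·6 − 3)/(1 − 0.58) = 1.143.
The smallest integer exceeding 1.143 is 2, and checking k=2: (5)/(8) = 0.6250 > 0.58.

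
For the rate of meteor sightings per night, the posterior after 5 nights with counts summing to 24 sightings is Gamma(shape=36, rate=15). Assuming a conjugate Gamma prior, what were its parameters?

A Gamma(α, β) prior (rate parametrization) on a Poisson rate with n observations summing to S gives posterior Gamma(α+S, β+n).
So α = 36 − 24 = 12 and β = 15 − 5 = 10.

Gamma(shape=12, rate=10)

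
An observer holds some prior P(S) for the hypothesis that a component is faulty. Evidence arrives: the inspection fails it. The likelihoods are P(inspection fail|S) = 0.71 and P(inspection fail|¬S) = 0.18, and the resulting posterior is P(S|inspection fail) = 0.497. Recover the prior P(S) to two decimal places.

In odds form, posterior odds = prior odds × likelihood ratio, so prior odds = posterior odds ÷ LR.
Posterior odds = 0.497/(1−0.497) = 0.9881. LR = 0.71/0.18 = 3.9444.
Prior odds = 0.9881/3.9444 = 0.2505, so P(S) = 0.2505/(1+0.2505) ≈ 0.20.

P(S) = 0.20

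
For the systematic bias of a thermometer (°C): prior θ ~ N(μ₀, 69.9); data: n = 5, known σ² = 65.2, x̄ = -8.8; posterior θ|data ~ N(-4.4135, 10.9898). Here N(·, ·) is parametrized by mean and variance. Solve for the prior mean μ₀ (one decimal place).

With known observation variance, the Normal–Normal posterior has precision τ_n = τ₀ + n/σ² and mean μ_n = (τ₀μ₀ + (n/σ²)x̄)/τ_n.
Here τ₀ = 1/69.9 = 0.014306 and τ_data = 5/65.2 = 0.076687, so τ_n = 0.090993.
Rearranging for μ₀: μ₀ = (μ_n·τ_n − τ_data·x̄)/τ₀ = (-4.4135·0.090993 − 0.076687·-8.8) / 0.014306 = 0.273248/0.014306 ≈ 19.1.

μ₀ = 19.1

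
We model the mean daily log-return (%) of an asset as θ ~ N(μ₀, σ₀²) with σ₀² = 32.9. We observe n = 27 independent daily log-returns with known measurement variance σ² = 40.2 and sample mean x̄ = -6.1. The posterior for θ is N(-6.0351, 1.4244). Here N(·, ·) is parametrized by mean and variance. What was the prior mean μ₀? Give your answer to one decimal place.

With known observation variance, the Normal–Normal posterior has precision τ_n = τ₀ + n/σ² and mean μ_n = (τ₀μ₀ + (n/σ²)x̄)/τ_n.
Here τ₀ = 1/32.9 = 0.030395 and τ_data = 27/40.2 = 0.671642, so τ_n = 0.702037.
Rearranging for μ₀: μ₀ = (μ_n·τ_n − τ_data·x̄)/τ₀ = (-6.0351·0.702037 − 0.671642·-6.1) / 0.030395 = -0.139847/0.030395 ≈ -4.6.

μ₀ = -4.6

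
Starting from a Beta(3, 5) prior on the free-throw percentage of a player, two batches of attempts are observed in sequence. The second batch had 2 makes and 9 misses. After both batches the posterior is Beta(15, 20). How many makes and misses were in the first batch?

Because Beta–binomial updating is additive in the counts, the combined data contributed (α_post−α_prior, β_post−β_prior) successes and failures.
Total across both batches: 15−3=12 makes, 20−5=15 misses.
Subtract the second batch: 12−2=10 makes and 15−9=6 misses.

10 makes and 6 misses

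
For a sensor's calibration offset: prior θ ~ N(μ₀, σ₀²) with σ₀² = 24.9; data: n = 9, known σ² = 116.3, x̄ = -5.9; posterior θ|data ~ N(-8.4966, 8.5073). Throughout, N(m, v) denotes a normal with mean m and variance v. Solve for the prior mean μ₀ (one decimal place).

μ₀ = -13.5

With known observation variance, the Normal–Normal posterior has precision τ_n = τ₀ + n/σ² and mean μ_n = (τ₀μ₀ + (n/σ²)x̄)/τ_n.
Here τ₀ = 1/24.9 = 0.040161 and τ_data = 9/116.3 = 0.077386, so τ_n = 0.117547.
Rearranging for μ₀: μ₀ = (μ_n·τ_n − τ_data·x̄)/τ₀ = (-8.4966·0.117547 − 0.077386·-5.9) / 0.040161 = -0.542172/0.040161 ≈ -13.5.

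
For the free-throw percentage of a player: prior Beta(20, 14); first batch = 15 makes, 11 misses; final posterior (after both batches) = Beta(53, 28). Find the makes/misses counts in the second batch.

18 makes and 3 misses

Sequential conjugate updates are equivalent to a single update on the pooled data, so total successes = posterior α − prior α and total failures = posterior β − prior β.
Total across both batches: 53−20=33 makes, 28−14=14 misses.
Subtract the first batch: 33−15=18 makes and 14−11=3 misses.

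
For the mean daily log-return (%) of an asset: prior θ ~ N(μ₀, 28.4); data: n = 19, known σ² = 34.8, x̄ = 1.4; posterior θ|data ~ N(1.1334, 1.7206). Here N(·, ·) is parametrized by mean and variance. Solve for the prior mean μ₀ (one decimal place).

With known observation variance, the Normal–Normal posterior has precision τ_n = τ₀ + n/σ² and mean μ_n = (τ₀μ₀ + (n/σ²)x̄)/τ_n.
Here τ₀ = 1/28.4 = 0.035211 and τ_data = 19/34.8 = 0.545977, so τ_n = 0.581188.
Rearranging for μ₀: μ₀ = (μ_n·τ_n − τ_data·x̄)/τ₀ = (1.1334·0.581188 − 0.545977·1.4) / 0.035211 = -0.105649/0.035211 ≈ -3.0.

μ₀ = -3.0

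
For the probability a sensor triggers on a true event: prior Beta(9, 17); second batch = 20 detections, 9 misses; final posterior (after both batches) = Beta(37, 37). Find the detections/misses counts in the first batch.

Because Beta–binomial updating is additive in the counts, the combined data contributed (α_post−α_prior, β_post−β_prior) successes and failures.
Total across both batches: 37−9=28 detections, 37−17=20 misses.
Subtract the second batch: 28−20=8 detections and 20−9=11 misses.

8 detections and 11 misses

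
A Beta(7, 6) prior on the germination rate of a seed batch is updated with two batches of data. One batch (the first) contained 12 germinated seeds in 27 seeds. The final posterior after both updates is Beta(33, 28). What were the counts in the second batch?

14 germinated seeds and 7 non-germinating seeds

Sequential conjugate updates are equivalent to a single update on the pooled data, so total successes = posterior α − prior α and total failures = posterior β − prior β.
Total across both batches: 33−7=26 germinated seeds, 28−6=22 non-germinating seeds.
Subtract the first batch: 26−12=14 germinated seeds and 22−15=7 non-germinating seeds.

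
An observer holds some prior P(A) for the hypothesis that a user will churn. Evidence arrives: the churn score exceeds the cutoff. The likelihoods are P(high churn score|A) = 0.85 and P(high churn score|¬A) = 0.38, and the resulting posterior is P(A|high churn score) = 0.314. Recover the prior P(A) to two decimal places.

Bayes' rule in odds form gives O(A|E) = O(A)·[P(E|A)/P(E|¬A)], hence O(A) = O(A|E)/LR.
Posterior odds = 0.314/(1−0.314) = 0.4577. LR = 0.85/0.38 = 2.2368.
Prior odds = 0.4577/2.2368 = 0.2046, so P(A) = 0.2046/(1+0.2046) ≈ 0.17.

P(A) = 0.17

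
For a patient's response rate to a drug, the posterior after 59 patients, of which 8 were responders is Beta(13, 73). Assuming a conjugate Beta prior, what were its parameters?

Beta(5, 22)

A Beta(a, b) prior with s successes and f failures in binomial data gives a Beta(a+s, b+f) posterior.
Subtract the data counts: 13−8=5, 73−51=22.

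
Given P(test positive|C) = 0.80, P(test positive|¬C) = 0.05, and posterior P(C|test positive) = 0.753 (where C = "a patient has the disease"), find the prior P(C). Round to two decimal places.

P(C) = 0.16

Bayes' rule in odds form gives O(C|E) = O(C)·[P(E|C)/P(E|¬C)], hence O(C) = O(C|E)/LR.
Posterior odds = 0.753/(1−0.753) = 3.0486. LR = 0.80/0.05 = 16.0000.
Prior odds = 3.0486/16.0000 = 0.1905, so P(C) = 0.1905/(1+0.1905) ≈ 0.16.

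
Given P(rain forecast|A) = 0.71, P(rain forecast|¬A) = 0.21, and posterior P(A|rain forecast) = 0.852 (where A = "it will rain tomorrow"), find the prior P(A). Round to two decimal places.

P(A) = 0.63

Bayes' rule in odds form gives O(A|E) = O(A)·[P(E|A)/P(E|¬A)], hence O(A) = O(A|E)/LR.
Posterior odds = 0.852/(1−0.852) = 5.7568. LR = 0.71/0.21 = 3.3810.
Prior odds = 5.7568/3.3810 = 1.7027, so P(A) = 1.7027/(1+1.7027) ≈ 0.63.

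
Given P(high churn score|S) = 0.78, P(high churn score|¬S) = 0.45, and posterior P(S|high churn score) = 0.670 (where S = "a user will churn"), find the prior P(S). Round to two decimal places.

P(S) = 0.54

Bayes' rule in odds form gives O(S|E) = O(S)·[P(E|S)/P(E|¬S)], hence O(S) = O(S|E)/LR.
Posterior odds = 0.670/(1−0.670) = 2.0303. LR = 0.78/0.45 = 1.7333.
Prior odds = 2.0303/1.7333 = 1.1713, so P(S) = 1.1713/(1+1.1713) ≈ 0.54.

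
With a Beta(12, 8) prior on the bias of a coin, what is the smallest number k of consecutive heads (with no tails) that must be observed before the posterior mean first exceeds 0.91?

k = 69

After k heads and 0 tails the posterior is Beta(12+k, 8), with mean (12+k)/(12+8+k).
Set (12+k)/(20+k) > 0.91 and solve: k > (0.91·20 − 12)/(1 − 0.91) = 68.889.
The smallest integer exceeding 68.889 is 69, and checking k=69: (81)/(89) = 0.9101 > 0.91.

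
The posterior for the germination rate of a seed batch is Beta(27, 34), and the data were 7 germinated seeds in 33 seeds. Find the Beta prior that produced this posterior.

Beta(20, 8)

Under Beta–binomial conjugacy the posterior parameters are (α+s, β+f).
Subtract the data counts: 27−7=20, 34−26=8.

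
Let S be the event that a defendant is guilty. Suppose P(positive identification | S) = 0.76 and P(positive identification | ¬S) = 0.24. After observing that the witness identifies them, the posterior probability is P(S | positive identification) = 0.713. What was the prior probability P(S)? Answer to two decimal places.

P(S) = 0.44

Bayes' rule in odds form gives O(S|E) = O(S)·[P(E|S)/P(E|¬S)], hence O(S) = O(S|E)/LR.
Posterior odds = 0.713/(1−0.713) = 2.4843. LR = 0.76/0.24 = 3.1667.
Prior odds = 2.4843/3.1667 = 0.7845, so P(S) = 0.7845/(1+0.7845) ≈ 0.44.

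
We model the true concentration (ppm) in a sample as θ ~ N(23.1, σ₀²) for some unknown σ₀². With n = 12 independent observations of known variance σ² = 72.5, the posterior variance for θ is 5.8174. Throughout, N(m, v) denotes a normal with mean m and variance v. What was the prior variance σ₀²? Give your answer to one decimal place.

σ₀² = 156.7

Posterior precision equals prior precision plus data precision: 1/σ_n² = 1/σ₀² + n/σ².
So 1/σ₀² = 1/5.8174 − 12/72.5 = 0.171898 − 0.165517 = 0.006381.
Hence σ₀² = 1/0.006381 ≈ 156.7.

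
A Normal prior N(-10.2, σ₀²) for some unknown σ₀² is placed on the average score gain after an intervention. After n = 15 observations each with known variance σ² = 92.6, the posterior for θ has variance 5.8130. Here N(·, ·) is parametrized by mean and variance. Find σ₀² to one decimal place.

σ₀² = 99.6

Posterior precision equals prior precision plus data precision: 1/σ_n² = 1/σ₀² + n/σ².
So 1/σ₀² = 1/5.8130 − 15/92.6 = 0.172028 − 0.161987 = 0.010041.
Hence σ₀² = 1/0.010041 ≈ 99.6.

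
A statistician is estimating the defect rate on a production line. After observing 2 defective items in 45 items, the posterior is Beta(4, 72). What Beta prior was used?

Beta is conjugate to the binomial likelihood: posterior = Beta(α+s, β+f).
Subtract the data counts: 4−2=2, 72−43=29.

Beta(2, 29)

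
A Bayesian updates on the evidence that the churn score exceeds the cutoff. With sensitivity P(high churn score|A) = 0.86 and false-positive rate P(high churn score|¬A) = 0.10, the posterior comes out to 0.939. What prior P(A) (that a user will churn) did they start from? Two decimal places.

In odds form, posterior odds = prior odds × likelihood ratio, so prior odds = posterior odds ÷ LR.
Posterior odds = 0.939/(1−0.939) = 15.3934. LR = 0.86/0.10 = 8.6000.
Prior odds = 15.3934/8.6000 = 1.7899, so P(A) = 1.7899/(1+1.7899) ≈ 0.64.

P(A) = 0.64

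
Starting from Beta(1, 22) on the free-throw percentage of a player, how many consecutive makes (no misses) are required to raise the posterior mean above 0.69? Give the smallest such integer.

k = 48

After k makes and 0 misses the posterior is Beta(1+k, 22), with mean (1+k)/(1+22+k).
Set (1+k)/(23+k) > 0.69 and solve: k > (0.69·23 − 1)/(1 − 0.69) = 47.968.
The smallest integer exceeding 47.968 is 48, and checking k=48: (49)/(71) = 0.6901 > 0.69.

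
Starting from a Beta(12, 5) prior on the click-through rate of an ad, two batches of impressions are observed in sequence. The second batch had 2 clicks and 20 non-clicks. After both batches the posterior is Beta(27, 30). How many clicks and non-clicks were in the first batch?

13 clicks and 5 non-clicks

Sequential conjugate updates are equivalent to a single update on the pooled data, so total successes = posterior α − prior α and total failures = posterior β − prior β.
Total across both batches: 27−12=15 clicks, 30−5=25 non-clicks.
Subtract the second batch: 15−2=13 clicks and 25−20=5 non-clicks.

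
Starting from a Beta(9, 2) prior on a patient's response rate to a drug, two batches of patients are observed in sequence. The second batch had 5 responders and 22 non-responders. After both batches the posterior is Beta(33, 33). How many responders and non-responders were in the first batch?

19 responders and 9 non-responders

Sequential conjugate updates are equivalent to a single update on the pooled data, so total successes = posterior α − prior α and total failures = posterior β − prior β.
Total across both batches: 33−9=24 responders, 33−2=31 non-responders.
Subtract the second batch: 24−5=19 responders and 31−22=9 non-responders.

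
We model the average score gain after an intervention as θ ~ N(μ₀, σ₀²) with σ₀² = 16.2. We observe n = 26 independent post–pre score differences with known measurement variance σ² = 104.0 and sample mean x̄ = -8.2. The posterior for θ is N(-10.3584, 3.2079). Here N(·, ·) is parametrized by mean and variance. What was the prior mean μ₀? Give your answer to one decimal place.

μ₀ = -19.1

With known observation variance, the Normal–Normal posterior has precision τ_n = τ₀ + n/σ² and mean μ_n = (τ₀μ₀ + (n/σ²)x̄)/τ_n.
Here τ₀ = 1/16.2 = 0.061728 and τ_data = 26/104.0 = 0.250000, so τ_n = 0.311728.
Rearranging for μ₀: μ₀ = (μ_n·τ_n − τ_data·x̄)/τ₀ = (-10.3584·0.311728 − 0.250000·-8.2) / 0.061728 = -1.179003/0.061728 ≈ -19.1.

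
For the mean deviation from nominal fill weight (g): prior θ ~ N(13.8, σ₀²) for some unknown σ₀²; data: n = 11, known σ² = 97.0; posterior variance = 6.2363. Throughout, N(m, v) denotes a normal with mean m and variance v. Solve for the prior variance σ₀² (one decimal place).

Posterior precision equals prior precision plus data precision: 1/σ_n² = 1/σ₀² + n/σ².
So 1/σ₀² = 1/6.2363 − 11/97.0 = 0.160351 − 0.113402 = 0.046949.
Hence σ₀² = 1/0.046949 ≈ 21.3.

σ₀² = 21.3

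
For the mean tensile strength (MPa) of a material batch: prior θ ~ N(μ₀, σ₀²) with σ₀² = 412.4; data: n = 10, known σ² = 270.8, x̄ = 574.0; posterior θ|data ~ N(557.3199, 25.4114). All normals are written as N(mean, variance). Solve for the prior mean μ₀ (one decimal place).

With known observation variance, the Normal–Normal posterior has precision τ_n = τ₀ + n/σ² and mean μ_n = (τ₀μ₀ + (n/σ²)x̄)/τ_n.
Here τ₀ = 1/412.4 = 0.002425 and τ_data = 10/270.8 = 0.036928, so τ_n = 0.039353.
Rearranging for μ₀: μ₀ = (μ_n·τ_n − τ_data·x̄)/τ₀ = (557.3199·0.039353 − 0.036928·574.0) / 0.002425 = 0.735538/0.002425 ≈ 303.3.

μ₀ = 303.3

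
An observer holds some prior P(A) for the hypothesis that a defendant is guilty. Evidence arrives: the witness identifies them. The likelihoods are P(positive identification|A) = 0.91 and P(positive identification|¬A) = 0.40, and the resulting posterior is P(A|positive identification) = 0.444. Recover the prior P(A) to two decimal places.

Bayes' rule in odds form gives O(A|E) = O(A)·[P(E|A)/P(E|¬A)], hence O(A) = O(A|E)/LR.
Posterior odds = 0.444/(1−0.444) = 0.7986. LR = 0.91/0.40 = 2.2750.
Prior odds = 0.7986/2.2750 = 0.3510, so P(A) = 0.3510/(1+0.3510) ≈ 0.26.

P(A) = 0.26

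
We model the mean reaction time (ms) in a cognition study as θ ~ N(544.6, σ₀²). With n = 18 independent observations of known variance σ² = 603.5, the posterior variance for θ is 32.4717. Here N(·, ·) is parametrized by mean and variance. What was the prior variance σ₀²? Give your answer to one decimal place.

For the Normal–Normal model with known σ², precisions add: τ_n = τ₀ + n/σ².
So 1/σ₀² = 1/32.4717 − 18/603.5 = 0.030796 − 0.029826 = 0.000970.
Hence σ₀² = 1/0.000970 ≈ 1030.9.

σ₀² = 1030.9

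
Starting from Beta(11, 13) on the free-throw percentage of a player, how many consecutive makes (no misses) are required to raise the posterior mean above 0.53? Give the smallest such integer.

After k makes and 0 misses the posterior is Beta(11+k, 13), with mean (11+k)/(11+13+k).
Set (11+k)/(24+k) > 0.53 and solve: k > (0.53·24 − 11)/(1 − 0.53) = 3.660.
The smallest integer exceeding 3.660 is 4, and checking k=4: (15)/(28) = 0.5357 > 0.53.

k = 4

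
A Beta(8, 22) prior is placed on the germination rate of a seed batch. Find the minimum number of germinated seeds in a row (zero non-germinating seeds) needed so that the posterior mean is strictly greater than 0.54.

k = 18

After k germinated seeds and 0 non-germinating seeds the posterior is Beta(8+k, 22), with mean (8+k)/(8+22+k).
Set (8+k)/(30+k) > 0.54 and solve: k > (0.54·30 − 8)/(1 − 0.54) = 17.826.
The smallest integer exceeding 17.826 is 18.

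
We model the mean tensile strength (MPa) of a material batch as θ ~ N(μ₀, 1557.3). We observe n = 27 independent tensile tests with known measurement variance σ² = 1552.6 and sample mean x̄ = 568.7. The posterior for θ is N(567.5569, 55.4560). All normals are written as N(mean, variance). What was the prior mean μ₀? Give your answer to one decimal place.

The posterior mean is a precision-weighted average: μ_n = (τ₀μ₀ + τ_data·x̄)/(τ₀+τ_data), with τ₀=1/σ₀² and τ_data=n/σ².
Here τ₀ = 1/1557.3 = 0.000642 and τ_data = 27/1552.6 = 0.017390, so τ_n = 0.018032.
Rearranging for μ₀: μ₀ = (μ_n·τ_n − τ_data·x̄)/τ₀ = (567.5569·0.018032 − 0.017390·568.7) / 0.000642 = 0.344493/0.000642 ≈ 536.6.

μ₀ = 536.6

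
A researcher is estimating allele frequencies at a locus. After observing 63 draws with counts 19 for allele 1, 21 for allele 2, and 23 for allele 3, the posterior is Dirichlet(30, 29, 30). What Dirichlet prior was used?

For a Dirichlet(α) prior with multinomial counts c, the posterior is Dirichlet(α + c) componentwise.
Subtract each count from the matching posterior parameter: 30−19=11, 29−21=8, 30−23=7.

Dirichlet(11, 8, 7)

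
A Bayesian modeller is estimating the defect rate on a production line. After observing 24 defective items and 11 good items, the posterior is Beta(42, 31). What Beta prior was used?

Beta is conjugate to the binomial likelihood: posterior = Beta(a+s, b+f).
Subtract the data counts: 42−24=18, 31−11=20.

Beta(18, 20)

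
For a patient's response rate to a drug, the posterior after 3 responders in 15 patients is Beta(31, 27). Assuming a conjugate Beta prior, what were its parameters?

Beta(28, 15)

Beta is conjugate to the binomial likelihood: posterior = Beta(α+s, β+f).
So α = 31 − 3 = 28 and β = 27 − 12 = 15.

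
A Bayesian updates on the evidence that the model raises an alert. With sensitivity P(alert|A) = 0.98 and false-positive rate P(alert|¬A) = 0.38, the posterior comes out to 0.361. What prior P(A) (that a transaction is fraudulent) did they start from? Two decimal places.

In odds form, posterior odds = prior odds × likelihood ratio, so prior odds = posterior odds ÷ LR.
Posterior odds = 0.361/(1−0.361) = 0.5649. LR = 0.98/0.38 = 2.5789.
Prior odds = 0.5649/2.5789 = 0.2190, so P(A) = 0.2190/(1+0.2190) ≈ 0.18.

P(A) = 0.18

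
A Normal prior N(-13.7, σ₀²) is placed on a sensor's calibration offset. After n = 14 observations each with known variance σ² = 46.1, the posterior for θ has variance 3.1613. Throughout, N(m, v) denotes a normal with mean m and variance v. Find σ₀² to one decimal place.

Posterior precision equals prior precision plus data precision: 1/σ_n² = 1/σ₀² + n/σ².
So 1/σ₀² = 1/3.1613 − 14/46.1 = 0.316326 − 0.303688 = 0.012638.
Hence σ₀² = 1/0.012638 ≈ 79.1.

σ₀² = 79.1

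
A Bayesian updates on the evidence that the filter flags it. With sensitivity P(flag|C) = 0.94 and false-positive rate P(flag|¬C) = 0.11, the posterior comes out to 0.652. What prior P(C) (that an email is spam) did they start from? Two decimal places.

Bayes' rule in odds form gives O(C|E) = O(C)·[P(E|C)/P(E|¬C)], hence O(C) = O(C|E)/LR.
Posterior odds = 0.652/(1−0.652) = 1.8736. LR = 0.94/0.11 = 8.5455.
Prior odds = 1.8736/8.5455 = 0.2192, so P(C) = 0.2192/(1+0.2192) ≈ 0.18.

P(C) = 0.18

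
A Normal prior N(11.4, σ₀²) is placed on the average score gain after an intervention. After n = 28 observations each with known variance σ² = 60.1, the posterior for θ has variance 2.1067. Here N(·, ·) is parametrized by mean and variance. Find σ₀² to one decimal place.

σ₀² = 113.8

For the Normal–Normal model with known σ², precisions add: τ_n = τ₀ + n/σ².
So 1/σ₀² = 1/2.1067 − 28/60.1 = 0.474676 − 0.465890 = 0.008786.
Hence σ₀² = 1/0.008786 ≈ 113.8.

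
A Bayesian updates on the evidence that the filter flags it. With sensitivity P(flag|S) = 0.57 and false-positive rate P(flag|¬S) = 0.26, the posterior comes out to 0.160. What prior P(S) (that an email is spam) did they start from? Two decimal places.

In odds form, posterior odds = prior odds × likelihood ratio, so prior odds = posterior odds ÷ LR.
Posterior odds = 0.160/(1−0.160) = 0.1905. LR = 0.57/0.26 = 2.1923.
Prior odds = 0.1905/2.1923 = 0.0869, so P(S) = 0.0869/(1+0.0869) ≈ 0.08.

P(S) = 0.08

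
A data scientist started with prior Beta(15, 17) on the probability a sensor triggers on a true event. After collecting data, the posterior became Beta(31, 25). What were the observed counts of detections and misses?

16 detections and 8 misses

A Beta(a, b) prior with s successes and f failures in binomial data gives a Beta(a+s, b+f) posterior.
Match parameters: s=31−15=16, f=25−17=8.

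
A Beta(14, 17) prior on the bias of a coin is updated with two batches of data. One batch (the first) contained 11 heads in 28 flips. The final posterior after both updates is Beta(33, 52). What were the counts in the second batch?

Sequential conjugate updates are equivalent to a single update on the pooled data, so total successes = posterior α − prior α and total failures = posterior β − prior β.
Total across both batches: 33−14=19 heads, 52−17=35 tails.
Subtract the first batch: 19−11=8 heads and 35−17=18 tails.

8 heads and 18 tails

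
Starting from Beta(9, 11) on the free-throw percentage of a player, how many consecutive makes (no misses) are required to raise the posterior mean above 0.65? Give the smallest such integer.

k = 12

After k makes and 0 misses the posterior is Beta(9+k, 11), with mean (9+k)/(9+11+k).
Set (9+k)/(20+k) > 0.65 and solve: k > (0.65·20 − 9)/(1 − 0.65) = 11.429.
The smallest integer exceeding 11.429 is 12.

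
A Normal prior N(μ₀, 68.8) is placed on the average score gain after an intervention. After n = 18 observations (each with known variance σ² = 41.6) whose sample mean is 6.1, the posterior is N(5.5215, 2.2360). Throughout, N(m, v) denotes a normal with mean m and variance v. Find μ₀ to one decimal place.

μ₀ = -11.7

The posterior mean is a precision-weighted average: μ_n = (τ₀μ₀ + τ_data·x̄)/(τ₀+τ_data), with τ₀=1/σ₀² and τ_data=n/σ².
Here τ₀ = 1/68.8 = 0.014535 and τ_data = 18/41.6 = 0.432692, so τ_n = 0.447227.
Rearranging for μ₀: μ₀ = (μ_n·τ_n − τ_data·x̄)/τ₀ = (5.5215·0.447227 − 0.432692·6.1) / 0.014535 = -0.170057/0.014535 ≈ -11.7.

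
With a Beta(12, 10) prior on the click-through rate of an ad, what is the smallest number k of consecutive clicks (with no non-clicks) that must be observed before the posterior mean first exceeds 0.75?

After k clicks and 0 non-clicks the posterior is Beta(12+k, 10), with mean (12+k)/(12+10+k).
Set (12+k)/(22+k) > 0.75 and solve: k > (0.75·22 − 12)/(1 − 0.75) = 18.000.
The smallest integer exceeding 18.000 is 19, and checking k=19: (31)/(41) = 0.7561 > 0.75.

k = 19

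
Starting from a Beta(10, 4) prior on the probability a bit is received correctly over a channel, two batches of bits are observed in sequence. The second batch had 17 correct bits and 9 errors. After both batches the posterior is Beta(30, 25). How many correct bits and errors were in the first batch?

Sequential conjugate updates are equivalent to a single update on the pooled data, so total successes = posterior α − prior α and total failures = posterior β − prior β.
Total across both batches: 30−10=20 correct bits, 25−4=21 errors.
Subtract the second batch: 20−17=3 correct bits and 21−9=12 errors.

3 correct bits and 12 errors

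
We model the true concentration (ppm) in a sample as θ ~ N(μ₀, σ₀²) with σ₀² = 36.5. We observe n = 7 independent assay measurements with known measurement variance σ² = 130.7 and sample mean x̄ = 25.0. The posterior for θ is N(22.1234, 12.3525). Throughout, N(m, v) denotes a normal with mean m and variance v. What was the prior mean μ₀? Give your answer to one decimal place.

μ₀ = 16.5

The posterior mean is a precision-weighted average: μ_n = (τ₀μ₀ + τ_data·x̄)/(τ₀+τ_data), with τ₀=1/σ₀² and τ_data=n/σ².
Here τ₀ = 1/36.5 = 0.027397 and τ_data = 7/130.7 = 0.053558, so τ_n = 0.080955.
Rearranging for μ₀: μ₀ = (μ_n·τ_n − τ_data·x̄)/τ₀ = (22.1234·0.080955 − 0.053558·25.0) / 0.027397 = 0.452050/0.027397 ≈ 16.5.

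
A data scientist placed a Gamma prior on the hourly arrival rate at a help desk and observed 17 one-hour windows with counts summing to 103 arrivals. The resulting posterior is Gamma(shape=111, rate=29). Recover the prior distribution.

Gamma–Poisson conjugacy: posterior shape = α + Σxᵢ, posterior rate = β + n.
So α = 111 − 103 = 8 and β = 29 − 17 = 12.

Gamma(shape=8, rate=12)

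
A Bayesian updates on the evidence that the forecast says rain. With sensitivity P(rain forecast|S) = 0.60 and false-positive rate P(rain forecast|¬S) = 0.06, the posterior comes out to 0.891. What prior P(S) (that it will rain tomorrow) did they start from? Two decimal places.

P(S) = 0.45

Bayes' rule in odds form gives O(S|E) = O(S)·[P(E|S)/P(E|¬S)], hence O(S) = O(S|E)/LR.
Posterior odds = 0.891/(1−0.891) = 8.1743. LR = 0.60/0.06 = 10.0000.
Prior odds = 8.1743/10.0000 = 0.8174, so P(S) = 0.8174/(1+0.8174) ≈ 0.45.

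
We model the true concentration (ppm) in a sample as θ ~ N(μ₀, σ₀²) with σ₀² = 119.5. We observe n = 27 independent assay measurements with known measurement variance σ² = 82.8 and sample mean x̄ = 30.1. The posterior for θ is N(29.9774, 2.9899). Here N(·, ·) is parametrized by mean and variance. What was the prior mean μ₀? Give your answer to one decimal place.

The posterior mean is a precision-weighted average: μ_n = (τ₀μ₀ + τ_data·x̄)/(τ₀+τ_data), with τ₀=1/σ₀² and τ_data=n/σ².
Here τ₀ = 1/119.5 = 0.008368 and τ_data = 27/82.8 = 0.326087, so τ_n = 0.334455.
Rearranging for μ₀: μ₀ = (μ_n·τ_n − τ_data·x̄)/τ₀ = (29.9774·0.334455 − 0.326087·30.1) / 0.008368 = 0.210873/0.008368 ≈ 25.2.

μ₀ = 25.2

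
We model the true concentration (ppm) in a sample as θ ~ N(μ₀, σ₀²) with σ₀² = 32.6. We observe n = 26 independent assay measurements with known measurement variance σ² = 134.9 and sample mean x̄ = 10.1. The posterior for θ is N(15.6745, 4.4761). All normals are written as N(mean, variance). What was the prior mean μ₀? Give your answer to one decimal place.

With known observation variance, the Normal–Normal posterior has precision τ_n = τ₀ + n/σ² and mean μ_n = (τ₀μ₀ + (n/σ²)x̄)/τ_n.
Here τ₀ = 1/32.6 = 0.030675 and τ_data = 26/134.9 = 0.192735, so τ_n = 0.223410.
Rearranging for μ₀: μ₀ = (μ_n·τ_n − τ_data·x̄)/τ₀ = (15.6745·0.223410 − 0.192735·10.1) / 0.030675 = 1.555217/0.030675 ≈ 50.7.

μ₀ = 50.7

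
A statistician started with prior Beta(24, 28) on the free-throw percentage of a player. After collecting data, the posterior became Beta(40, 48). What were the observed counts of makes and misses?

Beta is conjugate to the binomial likelihood: posterior = Beta(a+s, b+f).
So s = 40 − 24 = 16 and f = 48 − 28 = 20.

16 makes and 20 misses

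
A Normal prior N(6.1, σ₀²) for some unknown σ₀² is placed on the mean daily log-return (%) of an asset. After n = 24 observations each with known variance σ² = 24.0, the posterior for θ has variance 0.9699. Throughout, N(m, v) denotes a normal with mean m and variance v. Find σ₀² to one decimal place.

Posterior precision equals prior precision plus data precision: 1/σ_n² = 1/σ₀² + n/σ².
So 1/σ₀² = 1/0.9699 − 24/24.0 = 1.031034 − 1.000000 = 0.031034.
Hence σ₀² = 1/0.031034 ≈ 32.2.

σ₀² = 32.2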